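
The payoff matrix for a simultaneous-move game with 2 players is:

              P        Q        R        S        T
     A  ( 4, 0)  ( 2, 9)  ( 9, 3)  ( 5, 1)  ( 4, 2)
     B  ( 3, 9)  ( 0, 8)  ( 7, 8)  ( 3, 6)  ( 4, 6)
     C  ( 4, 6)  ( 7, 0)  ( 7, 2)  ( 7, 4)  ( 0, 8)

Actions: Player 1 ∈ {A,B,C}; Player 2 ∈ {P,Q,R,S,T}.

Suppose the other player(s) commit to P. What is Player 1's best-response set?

argmax u_1 = {A,C}

u_1(A vs P) = 4
u_1(B vs P) = 3
u_1(C vs P) = 4
max payoff 4 at {A,C}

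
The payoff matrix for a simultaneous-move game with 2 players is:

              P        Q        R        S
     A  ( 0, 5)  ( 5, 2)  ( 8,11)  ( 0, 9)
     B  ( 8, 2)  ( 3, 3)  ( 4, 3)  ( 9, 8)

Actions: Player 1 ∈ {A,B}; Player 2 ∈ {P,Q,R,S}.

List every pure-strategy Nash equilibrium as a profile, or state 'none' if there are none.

(A,P): not NE [P1→B gives 8>0; P2→R gives 11>5]
(A,Q): not NE [P2→R gives 11>2]
(A,R): NE
(A,S): not NE [P1→B gives 9>0; P2→R gives 11>9]
(B,P): not NE [P2→S gives 8>2]
(B,Q): not NE [P1→A gives 5>3; P2→S gives 8>3]
(B,R): not NE [P1→A gives 8>4; P2→S gives 8>3]
(B,S): NE

PSNE = {(A,R), (B,S)}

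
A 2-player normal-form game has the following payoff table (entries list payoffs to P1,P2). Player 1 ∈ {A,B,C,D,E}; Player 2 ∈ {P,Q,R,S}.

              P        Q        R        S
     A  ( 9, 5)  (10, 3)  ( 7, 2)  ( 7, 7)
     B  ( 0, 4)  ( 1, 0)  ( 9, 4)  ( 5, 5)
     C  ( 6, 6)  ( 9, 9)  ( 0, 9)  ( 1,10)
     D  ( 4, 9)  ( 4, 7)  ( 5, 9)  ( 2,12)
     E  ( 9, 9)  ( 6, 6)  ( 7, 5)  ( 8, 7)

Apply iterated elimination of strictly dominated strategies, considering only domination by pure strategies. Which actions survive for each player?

IESDS → P1:{A,E} P2:{P,S}

P1 drop C (A beats it: P:9>6 Q:10>9 R:7>0 S:7>1)
P1 drop D (A beats it: P:9>4 Q:10>4 R:7>5 S:7>2)
P2 drop Q (P beats it: A:5>3 B:4>0 E:9>6)
P2 drop R (S beats it: A:7>2 B:5>4 E:7>5)
P1 drop B (A beats it: P:9>0 S:7>5)
P1→{A,E} P2→{P,S}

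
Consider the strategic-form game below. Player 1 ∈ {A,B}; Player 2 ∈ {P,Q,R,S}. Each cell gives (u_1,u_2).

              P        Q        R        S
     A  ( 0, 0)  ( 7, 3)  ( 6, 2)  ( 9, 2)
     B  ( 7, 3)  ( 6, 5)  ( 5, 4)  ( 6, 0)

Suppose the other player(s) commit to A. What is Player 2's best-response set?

u_2(P vs A) = 0
u_2(Q vs A) = 3
u_2(R vs A) = 2
u_2(S vs A) = 2
max payoff 3 at {Q}

P2 best: {Q}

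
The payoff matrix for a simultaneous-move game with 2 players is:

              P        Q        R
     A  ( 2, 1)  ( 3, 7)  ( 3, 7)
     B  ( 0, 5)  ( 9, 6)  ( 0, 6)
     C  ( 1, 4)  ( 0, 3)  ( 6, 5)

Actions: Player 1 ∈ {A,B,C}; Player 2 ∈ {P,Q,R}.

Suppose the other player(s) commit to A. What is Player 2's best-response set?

u_2(P vs A) = 1
u_2(Q vs A) = 7
u_2(R vs A) = 7
max payoff 7 at {Q,R}

BR_2 = {Q,R}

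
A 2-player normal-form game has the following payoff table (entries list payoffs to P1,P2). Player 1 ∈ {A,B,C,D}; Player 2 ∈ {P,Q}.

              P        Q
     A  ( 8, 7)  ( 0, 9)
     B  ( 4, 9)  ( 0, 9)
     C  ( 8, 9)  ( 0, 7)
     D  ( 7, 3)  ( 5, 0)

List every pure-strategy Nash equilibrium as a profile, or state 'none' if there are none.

(A,P): not NE [P2→Q gives 9>7]
(A,Q): not NE [P1→D gives 5>0]
(B,P): not NE [P1→C gives 8>4]
(B,Q): not NE [P1→D gives 5>0]
(C,P): NE
(C,Q): not NE [P1→D gives 5>0; P2→P gives 9>7]
(D,P): not NE [P1→C gives 8>7]
(D,Q): not NE [P2→P gives 3>0]

Nash profiles: (C,P)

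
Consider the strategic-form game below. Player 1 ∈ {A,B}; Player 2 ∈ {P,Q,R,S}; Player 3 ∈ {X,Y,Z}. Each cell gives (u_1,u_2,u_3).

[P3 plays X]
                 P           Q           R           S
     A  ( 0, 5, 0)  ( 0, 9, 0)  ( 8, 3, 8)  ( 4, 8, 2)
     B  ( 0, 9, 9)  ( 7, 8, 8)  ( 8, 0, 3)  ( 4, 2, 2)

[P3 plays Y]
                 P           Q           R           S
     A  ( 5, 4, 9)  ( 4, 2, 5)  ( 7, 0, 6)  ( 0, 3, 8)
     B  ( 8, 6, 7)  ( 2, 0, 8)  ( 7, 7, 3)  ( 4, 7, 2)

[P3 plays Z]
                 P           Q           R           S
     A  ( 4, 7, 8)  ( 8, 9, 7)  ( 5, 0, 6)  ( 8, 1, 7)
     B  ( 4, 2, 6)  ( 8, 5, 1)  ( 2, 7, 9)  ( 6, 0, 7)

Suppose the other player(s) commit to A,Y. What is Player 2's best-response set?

argmax u_2 = {P}

u_2(P vs A,Y) = 4
u_2(Q vs A,Y) = 2
u_2(R vs A,Y) = 0
u_2(S vs A,Y) = 3
max payoff 4 at {P}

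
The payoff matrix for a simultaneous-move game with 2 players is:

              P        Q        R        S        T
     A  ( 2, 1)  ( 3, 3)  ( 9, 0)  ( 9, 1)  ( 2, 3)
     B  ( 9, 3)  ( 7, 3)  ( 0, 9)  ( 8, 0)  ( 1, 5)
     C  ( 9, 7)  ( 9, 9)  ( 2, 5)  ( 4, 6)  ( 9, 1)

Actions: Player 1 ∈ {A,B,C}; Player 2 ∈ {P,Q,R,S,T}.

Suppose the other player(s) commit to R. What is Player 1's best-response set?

argmax u_1 = {A}

u_1(A vs R) = 9
u_1(B vs R) = 0
u_1(C vs R) = 2
max payoff 9 at {A}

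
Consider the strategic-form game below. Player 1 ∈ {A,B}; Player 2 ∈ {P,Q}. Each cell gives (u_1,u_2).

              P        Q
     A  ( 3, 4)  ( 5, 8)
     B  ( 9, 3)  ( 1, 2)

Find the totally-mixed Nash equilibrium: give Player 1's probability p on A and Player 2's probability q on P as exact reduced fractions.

(p,q) = (1/5, 2/5)

P1 indiff ⇒ q·3+(1-q)·5 = q·9+(1-q)·1 ⇒ q(-6) = (1-q)(-4) ⇒ q = 2/5
P2 indiff ⇒ p·4+(1-p)·3 = p·8+(1-p)·2 ⇒ p(-4) = (1-p)(-1) ⇒ p = 1/5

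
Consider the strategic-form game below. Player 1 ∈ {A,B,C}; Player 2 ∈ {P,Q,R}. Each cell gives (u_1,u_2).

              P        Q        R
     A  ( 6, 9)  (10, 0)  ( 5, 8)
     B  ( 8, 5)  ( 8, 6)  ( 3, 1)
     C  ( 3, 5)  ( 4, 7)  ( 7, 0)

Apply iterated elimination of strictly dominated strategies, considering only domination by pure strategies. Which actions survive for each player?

Remaining: P1:{A,B} P2:{P,Q}

P2 drop R (P beats it: A:9>8 B:5>1 C:5>0)
P1 drop C (A beats it: P:6>3 Q:10>4)
P1→{A,B} P2→{P,Q}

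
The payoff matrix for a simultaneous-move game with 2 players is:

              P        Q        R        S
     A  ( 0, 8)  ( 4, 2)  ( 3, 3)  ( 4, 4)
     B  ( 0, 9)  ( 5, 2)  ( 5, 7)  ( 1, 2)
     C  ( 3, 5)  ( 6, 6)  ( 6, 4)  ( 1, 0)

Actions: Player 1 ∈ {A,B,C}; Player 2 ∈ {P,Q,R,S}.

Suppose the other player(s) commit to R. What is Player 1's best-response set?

P1 best: {C}

u_1(A vs R) = 3
u_1(B vs R) = 5
u_1(C vs R) = 6
max payoff 6 at {C}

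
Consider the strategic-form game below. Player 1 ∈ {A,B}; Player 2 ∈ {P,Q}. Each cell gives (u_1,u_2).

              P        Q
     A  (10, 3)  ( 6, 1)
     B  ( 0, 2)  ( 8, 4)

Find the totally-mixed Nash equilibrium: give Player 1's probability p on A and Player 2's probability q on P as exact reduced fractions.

p=1/2, q=1/6

P1 indiff ⇒ q·10+(1-q)·6 = q·0+(1-q)·8 ⇒ q(10) = (1-q)(2) ⇒ q = 1/6
P2 indiff ⇒ p·3+(1-p)·2 = p·1+(1-p)·4 ⇒ p(2) = (1-p)(2) ⇒ p = 1/2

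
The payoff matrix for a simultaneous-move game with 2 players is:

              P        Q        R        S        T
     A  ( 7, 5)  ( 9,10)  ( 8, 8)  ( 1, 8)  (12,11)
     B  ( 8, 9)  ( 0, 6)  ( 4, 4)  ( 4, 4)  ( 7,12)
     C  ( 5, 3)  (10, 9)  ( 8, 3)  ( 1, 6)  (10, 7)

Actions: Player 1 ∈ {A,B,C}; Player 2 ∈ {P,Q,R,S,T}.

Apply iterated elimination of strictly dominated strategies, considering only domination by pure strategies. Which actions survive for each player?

Survivors P1:{A,C} P2:{Q,T}

P2 drop P (T beats it: A:11>5 B:12>9 C:7>3)
P2 drop R (Q beats it: A:10>8 B:6>4 C:9>3)
P2 drop S (Q beats it: A:10>8 B:6>4 C:9>6)
P1 drop B (A beats it: Q:9>0 T:12>7)
P1→{A,C} P2→{Q,T}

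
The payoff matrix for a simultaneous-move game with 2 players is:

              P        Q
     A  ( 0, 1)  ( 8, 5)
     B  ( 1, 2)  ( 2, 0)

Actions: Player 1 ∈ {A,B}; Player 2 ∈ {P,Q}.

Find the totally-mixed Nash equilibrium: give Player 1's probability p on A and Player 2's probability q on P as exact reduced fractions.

p=1/3, q=6/7

P1 indiff ⇒ q·0+(1-q)·8 = q·1+(1-q)·2 ⇒ q(-1) = (1-q)(-6) ⇒ q = 6/7
P2 indiff ⇒ p·1+(1-p)·2 = p·5+(1-p)·0 ⇒ p(-4) = (1-p)(-2) ⇒ p = 1/3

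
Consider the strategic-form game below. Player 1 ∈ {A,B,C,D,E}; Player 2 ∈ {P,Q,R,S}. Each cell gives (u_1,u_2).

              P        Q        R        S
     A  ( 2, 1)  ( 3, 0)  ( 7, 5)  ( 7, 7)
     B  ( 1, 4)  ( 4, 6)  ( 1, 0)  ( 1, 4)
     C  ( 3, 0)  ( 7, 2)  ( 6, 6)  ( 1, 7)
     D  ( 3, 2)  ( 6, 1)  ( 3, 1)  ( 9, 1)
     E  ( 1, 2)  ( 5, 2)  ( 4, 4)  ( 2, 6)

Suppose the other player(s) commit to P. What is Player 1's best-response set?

u_1(A vs P) = 2
u_1(B vs P) = 1
u_1(C vs P) = 3
u_1(D vs P) = 3
u_1(E vs P) = 1
max payoff 3 at {C,D}

argmax u_1 = {C,D}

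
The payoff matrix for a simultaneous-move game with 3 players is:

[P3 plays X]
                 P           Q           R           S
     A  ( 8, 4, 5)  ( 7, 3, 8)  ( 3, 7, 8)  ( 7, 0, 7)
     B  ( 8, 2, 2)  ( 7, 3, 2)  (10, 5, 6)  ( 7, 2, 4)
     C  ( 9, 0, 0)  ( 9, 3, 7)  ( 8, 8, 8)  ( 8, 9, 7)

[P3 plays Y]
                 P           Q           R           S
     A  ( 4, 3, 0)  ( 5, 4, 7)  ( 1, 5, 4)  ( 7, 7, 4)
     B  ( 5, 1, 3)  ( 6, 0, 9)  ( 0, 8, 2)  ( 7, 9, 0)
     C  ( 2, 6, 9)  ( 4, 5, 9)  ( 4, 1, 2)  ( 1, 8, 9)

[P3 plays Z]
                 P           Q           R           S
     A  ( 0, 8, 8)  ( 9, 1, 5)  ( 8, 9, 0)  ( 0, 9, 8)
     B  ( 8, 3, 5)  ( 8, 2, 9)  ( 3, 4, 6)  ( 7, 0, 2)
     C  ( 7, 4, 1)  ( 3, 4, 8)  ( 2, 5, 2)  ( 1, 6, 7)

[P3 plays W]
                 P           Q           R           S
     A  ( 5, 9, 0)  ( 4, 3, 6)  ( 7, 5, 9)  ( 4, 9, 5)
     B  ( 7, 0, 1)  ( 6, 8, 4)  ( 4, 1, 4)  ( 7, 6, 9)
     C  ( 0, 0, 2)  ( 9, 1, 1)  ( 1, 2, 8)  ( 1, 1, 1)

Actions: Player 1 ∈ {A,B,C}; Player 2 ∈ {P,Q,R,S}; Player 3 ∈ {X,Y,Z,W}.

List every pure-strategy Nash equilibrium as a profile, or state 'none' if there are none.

NE set: (B,R,X)

(A,P,X): not NE [P1→C gives 9>8; P2→R gives 7>4; P3→Z gives 8>5]
(A,P,Y): not NE [P1→B gives 5>4; P2→S gives 7>3; P3→Z gives 8>0]
(A,P,Z): not NE [P1→B gives 8>0; P2→S gives 9>8]
(A,P,W): not NE [P1→B gives 7>5; P3→Z gives 8>0]
(A,Q,X): not NE [P1→C gives 9>7; P2→R gives 7>3]
(A,Q,Y): not NE [P1→B gives 6>5; P2→S gives 7>4; P3→X gives 8>7]
(A,Q,Z): not NE [P2→S gives 9>1; P3→X gives 8>5]
(A,Q,W): not NE [P1→C gives 9>4; P2→S gives 9>3; P3→X gives 8>6]
(A,R,X): not NE [P1→B gives 10>3; P3→W gives 9>8]
(A,R,Y): not NE [P1→C gives 4>1; P2→S gives 7>5; P3→W gives 9>4]
(A,R,Z): not NE [P3→W gives 9>0]
(A,R,W): not NE [P2→S gives 9>5]
(A,S,X): not NE [P1→C gives 8>7; P2→R gives 7>0; P3→Z gives 8>7]
(A,S,Y): not NE [P3→Z gives 8>4]
(A,S,Z): not NE [P1→B gives 7>0]
(A,S,W): not NE [P1→B gives 7>4; P3→Z gives 8>5]
(B,P,X): not NE [P1→C gives 9>8; P2→R gives 5>2; P3→Z gives 5>2]
(B,P,Y): not NE [P2→S gives 9>1; P3→Z gives 5>3]
(B,P,Z): not NE [P2→R gives 4>3]
(B,P,W): not NE [P2→Q gives 8>0; P3→Z gives 5>1]
(B,Q,X): not NE [P1→C gives 9>7; P2→R gives 5>3; P3→Z gives 9>2]
(B,Q,Y): not NE [P2→S gives 9>0]
(B,Q,Z): not NE [P1→A gives 9>8; P2→R gives 4>2]
(B,Q,W): not NE [P1→C gives 9>6; P3→Z gives 9>4]
(B,R,X): NE
(B,R,Y): not NE [P1→C gives 4>0; P2→S gives 9>8; P3→Z gives 6>2]
(B,R,Z): not NE [P1→A gives 8>3]
(B,R,W): not NE [P1→A gives 7>4; P2→Q gives 8>1; P3→Z gives 6>4]
(B,S,X): not NE [P1→C gives 8>7; P2→R gives 5>2; P3→W gives 9>4]
(B,S,Y): not NE [P3→W gives 9>0]
(B,S,Z): not NE [P2→R gives 4>0; P3→W gives 9>2]
(B,S,W): not NE [P2→Q gives 8>6]
(C,P,X): not NE [P2→S gives 9>0; P3→Y gives 9>0]
(C,P,Y): not NE [P1→B gives 5>2; P2→S gives 8>6]
(C,P,Z): not NE [P1→B gives 8>7; P2→S gives 6>4; P3→Y gives 9>1]
(C,P,W): not NE [P1→B gives 7>0; P2→R gives 2>0; P3→Y gives 9>2]
(C,Q,X): not NE [P2→S gives 9>3; P3→Y gives 9>7]
(C,Q,Y): not NE [P1→B gives 6>4; P2→S gives 8>5]
(C,Q,Z): not NE [P1→A gives 9>3; P2→S gives 6>4; P3→Y gives 9>8]
(C,Q,W): not NE [P2→R gives 2>1; P3→Y gives 9>1]
(C,R,X): not NE [P1→B gives 10>8; P2→S gives 9>8]
(C,R,Y): not NE [P2→S gives 8>1; P3→W gives 8>2]
(C,R,Z): not NE [P1→A gives 8>2; P2→S gives 6>5; P3→W gives 8>2]
(C,R,W): not NE [P1→A gives 7>1]
(C,S,X): not NE [P3→Y gives 9>7]
(C,S,Y): not NE [P1→B gives 7>1]
(C,S,Z): not NE [P1→B gives 7>1; P3→Y gives 9>7]
(C,S,W): not NE [P1→B gives 7>1; P2→R gives 2>1; P3→Y gives 9>1]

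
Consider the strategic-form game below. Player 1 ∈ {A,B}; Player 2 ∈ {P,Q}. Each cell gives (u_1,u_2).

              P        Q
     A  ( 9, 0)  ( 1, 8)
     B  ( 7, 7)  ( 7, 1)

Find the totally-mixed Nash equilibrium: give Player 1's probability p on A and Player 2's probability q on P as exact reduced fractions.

(p,q) = (3/7, 3/4)

P1 indiff ⇒ q·9+(1-q)·1 = q·7+(1-q)·7 ⇒ q(2) = (1-q)(6) ⇒ q = 3/4
P2 indiff ⇒ p·0+(1-p)·7 = p·8+(1-p)·1 ⇒ p(-8) = (1-p)(-6) ⇒ p = 3/7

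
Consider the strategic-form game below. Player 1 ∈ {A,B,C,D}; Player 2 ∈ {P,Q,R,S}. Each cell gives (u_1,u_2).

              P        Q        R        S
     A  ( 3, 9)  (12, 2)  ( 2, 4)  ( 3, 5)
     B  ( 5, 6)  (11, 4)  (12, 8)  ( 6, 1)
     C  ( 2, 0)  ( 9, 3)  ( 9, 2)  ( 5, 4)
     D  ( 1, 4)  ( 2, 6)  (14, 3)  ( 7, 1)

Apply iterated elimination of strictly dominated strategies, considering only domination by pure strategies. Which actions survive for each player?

Remaining: P1:{A,B,D} P2:{P,Q,R}

P1 drop C (B beats it: P:5>2 Q:11>9 R:12>9 S:6>5)
P2 drop S (P beats it: A:9>5 B:6>1 D:4>1)
P1→{A,B,D} P2→{P,Q,R}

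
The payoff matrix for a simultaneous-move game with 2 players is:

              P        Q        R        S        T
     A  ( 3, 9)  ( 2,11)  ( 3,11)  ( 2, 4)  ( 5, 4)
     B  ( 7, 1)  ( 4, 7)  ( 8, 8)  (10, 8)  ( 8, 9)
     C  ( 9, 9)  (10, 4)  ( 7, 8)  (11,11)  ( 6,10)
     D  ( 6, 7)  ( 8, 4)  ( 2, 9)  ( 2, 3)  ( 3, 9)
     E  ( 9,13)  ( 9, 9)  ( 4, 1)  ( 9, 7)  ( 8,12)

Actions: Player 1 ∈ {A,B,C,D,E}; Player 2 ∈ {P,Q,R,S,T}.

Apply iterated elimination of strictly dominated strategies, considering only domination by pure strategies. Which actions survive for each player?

Survivors P1:{B,C,E} P2:{P,S,T}

P1 drop A (B beats it: P:7>3 Q:4>2 R:8>3 S:10>2 T:8>5)
P1 drop D (C beats it: P:9>6 Q:10>8 R:7>2 S:11>2 T:6>3)
P2 drop Q (T beats it: B:9>7 C:10>4 E:12>9)
P2 drop R (T beats it: B:9>8 C:10>8 E:12>1)
P1→{B,C,E} P2→{P,S,T}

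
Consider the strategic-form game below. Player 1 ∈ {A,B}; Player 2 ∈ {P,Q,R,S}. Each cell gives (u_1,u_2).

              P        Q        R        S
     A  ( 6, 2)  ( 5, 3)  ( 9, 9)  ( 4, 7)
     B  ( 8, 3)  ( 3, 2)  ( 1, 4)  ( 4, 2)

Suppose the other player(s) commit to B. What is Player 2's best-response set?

P2 best: {R}

u_2(P vs B) = 3
u_2(Q vs B) = 2
u_2(R vs B) = 4
u_2(S vs B) = 2
max payoff 4 at {R}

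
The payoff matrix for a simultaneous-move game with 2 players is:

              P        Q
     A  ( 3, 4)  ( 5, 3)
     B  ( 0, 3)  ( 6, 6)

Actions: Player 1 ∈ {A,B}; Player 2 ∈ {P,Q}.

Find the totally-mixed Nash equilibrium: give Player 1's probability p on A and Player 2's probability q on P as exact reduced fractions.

P1 indiff ⇒ q·3+(1-q)·5 = q·0+(1-q)·6 ⇒ q(3) = (1-q)(1) ⇒ q = 1/4
P2 indiff ⇒ p·4+(1-p)·3 = p·3+(1-p)·6 ⇒ p(1) = (1-p)(3) ⇒ p = 3/4

p=3/4, q=1/4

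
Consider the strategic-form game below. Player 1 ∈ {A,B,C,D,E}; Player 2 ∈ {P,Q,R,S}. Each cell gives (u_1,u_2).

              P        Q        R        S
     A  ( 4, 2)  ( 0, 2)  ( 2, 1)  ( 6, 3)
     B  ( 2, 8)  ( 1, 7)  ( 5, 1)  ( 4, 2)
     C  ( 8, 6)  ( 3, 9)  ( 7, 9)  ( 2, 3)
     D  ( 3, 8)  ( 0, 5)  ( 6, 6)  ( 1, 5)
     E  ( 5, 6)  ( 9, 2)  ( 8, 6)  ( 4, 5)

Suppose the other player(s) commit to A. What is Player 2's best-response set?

P2 best: {S}

u_2(P vs A) = 2
u_2(Q vs A) = 2
u_2(R vs A) = 1
u_2(S vs A) = 3
max payoff 3 at {S}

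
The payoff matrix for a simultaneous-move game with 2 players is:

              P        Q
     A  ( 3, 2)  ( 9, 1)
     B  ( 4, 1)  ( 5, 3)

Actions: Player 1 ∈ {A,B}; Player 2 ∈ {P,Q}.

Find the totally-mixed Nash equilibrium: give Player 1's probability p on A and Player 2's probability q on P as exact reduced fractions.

P1 indiff ⇒ q·3+(1-q)·9 = q·4+(1-q)·5 ⇒ q(-1) = (1-q)(-4) ⇒ q = 4/5
P2 indiff ⇒ p·2+(1-p)·1 = p·1+(1-p)·3 ⇒ p(1) = (1-p)(2) ⇒ p = 2/3

P1 mixes 2/3 on A; P2 mixes 4/5 on P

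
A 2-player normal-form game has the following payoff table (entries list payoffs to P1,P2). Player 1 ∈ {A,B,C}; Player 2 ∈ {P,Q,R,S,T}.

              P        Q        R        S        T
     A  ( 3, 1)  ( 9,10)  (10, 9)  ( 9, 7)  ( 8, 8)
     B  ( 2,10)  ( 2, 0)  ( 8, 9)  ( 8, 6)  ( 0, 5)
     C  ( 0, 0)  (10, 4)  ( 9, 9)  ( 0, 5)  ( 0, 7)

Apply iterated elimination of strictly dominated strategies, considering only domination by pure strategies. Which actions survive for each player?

P1 drop B (A beats it: P:3>2 Q:9>2 R:10>8 S:9>8 T:8>0)
P2 drop P (Q beats it: A:10>1 C:4>0)
P2 drop S (R beats it: A:9>7 C:9>5)
P2 drop T (R beats it: A:9>8 C:9>7)
P1→{A,C} P2→{Q,R}

Remaining: P1:{A,C} P2:{Q,R}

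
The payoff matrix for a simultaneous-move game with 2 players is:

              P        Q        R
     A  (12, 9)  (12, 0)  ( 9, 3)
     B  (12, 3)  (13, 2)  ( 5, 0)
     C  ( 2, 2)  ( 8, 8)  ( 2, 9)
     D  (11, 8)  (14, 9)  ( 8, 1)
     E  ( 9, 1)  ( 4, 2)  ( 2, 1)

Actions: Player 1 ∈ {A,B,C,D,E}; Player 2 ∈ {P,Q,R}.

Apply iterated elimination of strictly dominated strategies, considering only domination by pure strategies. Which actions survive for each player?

P1 drop C (A beats it: P:12>2 Q:12>8 R:9>2)
P1 drop E (A beats it: P:12>9 Q:12>4 R:9>2)
P2 drop R (P beats it: A:9>3 B:3>0 D:8>1)
P1→{A,B,D} P2→{P,Q}

Remaining: P1:{A,B,D} P2:{P,Q}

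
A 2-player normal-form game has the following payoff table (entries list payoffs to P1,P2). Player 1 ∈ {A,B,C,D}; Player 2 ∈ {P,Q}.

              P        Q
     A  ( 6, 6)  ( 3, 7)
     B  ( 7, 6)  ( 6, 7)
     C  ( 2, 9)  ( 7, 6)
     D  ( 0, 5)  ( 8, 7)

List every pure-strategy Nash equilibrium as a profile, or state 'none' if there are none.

PSNE = {(D,Q)}

(A,P): not NE [P1→B gives 7>6; P2→Q gives 7>6]
(A,Q): not NE [P1→D gives 8>3]
(B,P): not NE [P2→Q gives 7>6]
(B,Q): not NE [P1→D gives 8>6]
(C,P): not NE [P1→B gives 7>2]
(C,Q): not NE [P1→D gives 8>7; P2→P gives 9>6]
(D,P): not NE [P1→B gives 7>0; P2→Q gives 7>5]
(D,Q): NE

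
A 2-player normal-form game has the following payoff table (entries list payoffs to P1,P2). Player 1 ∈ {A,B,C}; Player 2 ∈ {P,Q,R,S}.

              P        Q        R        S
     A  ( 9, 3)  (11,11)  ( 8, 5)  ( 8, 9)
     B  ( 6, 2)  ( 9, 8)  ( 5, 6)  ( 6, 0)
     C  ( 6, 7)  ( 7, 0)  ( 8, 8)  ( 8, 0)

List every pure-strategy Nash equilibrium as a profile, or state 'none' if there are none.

NE set: (A,Q), (C,R)

(A,P): not NE [P2→Q gives 11>3]
(A,Q): NE
(A,R): not NE [P2→Q gives 11>5]
(A,S): not NE [P2→Q gives 11>9]
(B,P): not NE [P1→A gives 9>6; P2→Q gives 8>2]
(B,Q): not NE [P1→A gives 11>9]
(B,R): not NE [P1→C gives 8>5; P2→Q gives 8>6]
(B,S): not NE [P1→C gives 8>6; P2→Q gives 8>0]
(C,P): not NE [P1→A gives 9>6; P2→R gives 8>7]
(C,Q): not NE [P1→A gives 11>7; P2→R gives 8>0]
(C,R): NE
(C,S): not NE [P2→R gives 8>0]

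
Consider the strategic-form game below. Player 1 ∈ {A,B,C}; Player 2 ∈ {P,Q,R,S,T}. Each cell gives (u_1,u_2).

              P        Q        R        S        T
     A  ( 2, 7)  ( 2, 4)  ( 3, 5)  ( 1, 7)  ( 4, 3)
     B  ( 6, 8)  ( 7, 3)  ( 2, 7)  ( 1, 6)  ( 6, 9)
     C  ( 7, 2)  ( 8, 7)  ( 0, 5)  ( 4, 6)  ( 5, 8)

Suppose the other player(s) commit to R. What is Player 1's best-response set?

u_1(A vs R) = 3
u_1(B vs R) = 2
u_1(C vs R) = 0
max payoff 3 at {A}

argmax u_1 = {A}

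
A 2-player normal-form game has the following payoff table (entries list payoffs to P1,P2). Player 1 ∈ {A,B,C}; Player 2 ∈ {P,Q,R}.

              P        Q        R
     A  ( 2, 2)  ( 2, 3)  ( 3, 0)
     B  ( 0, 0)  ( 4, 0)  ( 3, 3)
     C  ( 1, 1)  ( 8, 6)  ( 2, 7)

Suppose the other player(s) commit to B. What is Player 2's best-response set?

u_2(P vs B) = 0
u_2(Q vs B) = 0
u_2(R vs B) = 3
max payoff 3 at {R}

BR_2 = {R}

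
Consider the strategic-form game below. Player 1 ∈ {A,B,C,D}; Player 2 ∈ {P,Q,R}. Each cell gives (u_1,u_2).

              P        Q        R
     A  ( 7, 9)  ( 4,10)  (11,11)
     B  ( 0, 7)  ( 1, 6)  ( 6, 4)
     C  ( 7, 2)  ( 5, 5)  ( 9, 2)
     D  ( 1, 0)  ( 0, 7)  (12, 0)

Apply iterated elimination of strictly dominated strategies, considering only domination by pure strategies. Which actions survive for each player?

IESDS → P1:{A,C,D} P2:{Q,R}

P1 drop B (A beats it: P:7>0 Q:4>1 R:11>6)
P2 drop P (Q beats it: A:10>9 C:5>2 D:7>0)
P1→{A,C,D} P2→{Q,R}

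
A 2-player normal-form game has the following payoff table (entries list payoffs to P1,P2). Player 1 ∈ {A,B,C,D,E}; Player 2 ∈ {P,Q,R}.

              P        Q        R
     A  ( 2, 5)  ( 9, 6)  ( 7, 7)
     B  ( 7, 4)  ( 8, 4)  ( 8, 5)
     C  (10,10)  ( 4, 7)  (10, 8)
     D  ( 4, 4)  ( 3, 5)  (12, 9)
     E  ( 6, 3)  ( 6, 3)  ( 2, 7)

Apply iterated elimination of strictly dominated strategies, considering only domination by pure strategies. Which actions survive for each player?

P1 drop E (B beats it: P:7>6 Q:8>6 R:8>2)
P2 drop Q (R beats it: A:7>6 B:5>4 C:8>7 D:9>5)
P1 drop A (B beats it: P:7>2 R:8>7)
P1 drop B (C beats it: P:10>7 R:10>8)
P1→{C,D} P2→{P,R}

Remaining: P1:{C,D} P2:{P,R}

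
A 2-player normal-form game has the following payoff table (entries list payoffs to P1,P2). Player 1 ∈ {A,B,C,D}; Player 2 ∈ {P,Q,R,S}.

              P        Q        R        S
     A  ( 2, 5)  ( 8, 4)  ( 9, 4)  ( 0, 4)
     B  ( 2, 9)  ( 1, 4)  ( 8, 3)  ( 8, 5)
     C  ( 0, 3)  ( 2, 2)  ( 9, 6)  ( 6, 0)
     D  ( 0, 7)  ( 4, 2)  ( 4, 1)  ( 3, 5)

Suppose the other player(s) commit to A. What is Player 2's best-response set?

u_2(P vs A) = 5
u_2(Q vs A) = 4
u_2(R vs A) = 4
u_2(S vs A) = 4
max payoff 5 at {P}

P2 best: {P}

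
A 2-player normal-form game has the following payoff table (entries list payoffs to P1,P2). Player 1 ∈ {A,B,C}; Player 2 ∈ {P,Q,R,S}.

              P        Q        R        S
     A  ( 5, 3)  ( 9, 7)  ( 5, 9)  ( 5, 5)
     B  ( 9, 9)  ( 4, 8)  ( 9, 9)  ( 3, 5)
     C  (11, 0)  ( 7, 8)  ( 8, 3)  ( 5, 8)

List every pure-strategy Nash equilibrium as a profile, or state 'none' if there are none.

(A,P): not NE [P1→C gives 11>5; P2→R gives 9>3]
(A,Q): not NE [P2→R gives 9>7]
(A,R): not NE [P1→B gives 9>5]
(A,S): not NE [P2→R gives 9>5]
(B,P): not NE [P1→C gives 11>9]
(B,Q): not NE [P1→A gives 9>4; P2→R gives 9>8]
(B,R): NE
(B,S): not NE [P1→C gives 5>3; P2→R gives 9>5]
(C,P): not NE [P2→S gives 8>0]
(C,Q): not NE [P1→A gives 9>7]
(C,R): not NE [P1→B gives 9>8; P2→S gives 8>3]
(C,S): NE

Nash profiles: (B,R), (C,S)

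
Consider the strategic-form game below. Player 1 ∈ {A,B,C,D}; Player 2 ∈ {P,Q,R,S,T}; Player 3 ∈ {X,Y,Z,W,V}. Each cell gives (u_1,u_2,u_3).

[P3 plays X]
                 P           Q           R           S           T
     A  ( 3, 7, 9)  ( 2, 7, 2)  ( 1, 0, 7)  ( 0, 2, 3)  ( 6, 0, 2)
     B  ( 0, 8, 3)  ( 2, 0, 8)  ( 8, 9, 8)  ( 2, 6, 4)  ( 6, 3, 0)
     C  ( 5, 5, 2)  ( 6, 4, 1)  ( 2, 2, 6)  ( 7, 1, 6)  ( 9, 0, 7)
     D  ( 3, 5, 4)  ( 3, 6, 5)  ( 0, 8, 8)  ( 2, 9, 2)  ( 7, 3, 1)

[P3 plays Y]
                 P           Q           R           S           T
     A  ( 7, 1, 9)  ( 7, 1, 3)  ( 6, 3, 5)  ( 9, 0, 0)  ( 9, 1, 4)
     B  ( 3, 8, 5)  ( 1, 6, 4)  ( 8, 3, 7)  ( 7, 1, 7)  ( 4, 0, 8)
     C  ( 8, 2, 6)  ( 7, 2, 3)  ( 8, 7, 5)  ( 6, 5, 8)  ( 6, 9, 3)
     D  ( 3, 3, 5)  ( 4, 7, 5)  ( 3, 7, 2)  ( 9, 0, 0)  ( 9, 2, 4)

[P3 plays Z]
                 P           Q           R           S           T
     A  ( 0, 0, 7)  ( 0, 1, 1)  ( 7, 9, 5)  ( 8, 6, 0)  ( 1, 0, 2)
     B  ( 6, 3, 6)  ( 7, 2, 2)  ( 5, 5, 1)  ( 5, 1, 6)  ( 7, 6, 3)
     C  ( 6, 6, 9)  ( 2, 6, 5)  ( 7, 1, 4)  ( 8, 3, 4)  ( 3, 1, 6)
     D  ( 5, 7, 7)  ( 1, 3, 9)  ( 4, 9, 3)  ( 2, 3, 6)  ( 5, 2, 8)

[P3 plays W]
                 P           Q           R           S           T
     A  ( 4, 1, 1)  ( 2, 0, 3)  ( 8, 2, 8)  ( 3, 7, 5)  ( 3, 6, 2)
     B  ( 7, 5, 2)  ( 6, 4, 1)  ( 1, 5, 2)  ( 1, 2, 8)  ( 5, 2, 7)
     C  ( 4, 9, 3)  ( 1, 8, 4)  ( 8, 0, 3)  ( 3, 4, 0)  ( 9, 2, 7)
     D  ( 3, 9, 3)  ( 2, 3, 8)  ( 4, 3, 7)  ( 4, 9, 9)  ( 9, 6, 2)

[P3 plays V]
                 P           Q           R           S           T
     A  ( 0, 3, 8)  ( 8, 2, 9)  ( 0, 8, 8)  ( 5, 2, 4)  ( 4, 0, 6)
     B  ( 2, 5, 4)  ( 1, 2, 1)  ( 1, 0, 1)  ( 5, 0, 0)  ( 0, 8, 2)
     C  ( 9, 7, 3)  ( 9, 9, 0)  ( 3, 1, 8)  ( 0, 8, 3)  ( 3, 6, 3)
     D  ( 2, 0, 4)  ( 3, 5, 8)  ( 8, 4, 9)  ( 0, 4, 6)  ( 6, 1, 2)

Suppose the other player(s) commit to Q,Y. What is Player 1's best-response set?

u_1(A vs Q,Y) = 7
u_1(B vs Q,Y) = 1
u_1(C vs Q,Y) = 7
u_1(D vs Q,Y) = 4
max payoff 7 at {A,C}

BR_1 = {A,C}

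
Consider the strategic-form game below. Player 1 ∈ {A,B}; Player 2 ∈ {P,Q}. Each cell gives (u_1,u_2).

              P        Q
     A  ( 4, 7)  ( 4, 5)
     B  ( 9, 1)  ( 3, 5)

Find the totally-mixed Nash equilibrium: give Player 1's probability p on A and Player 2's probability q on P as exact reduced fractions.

(p,q) = (2/3, 1/6)

P1 indiff ⇒ q·4+(1-q)·4 = q·9+(1-q)·3 ⇒ q(-5) = (1-q)(-1) ⇒ q = 1/6
P2 indiff ⇒ p·7+(1-p)·1 = p·5+(1-p)·5 ⇒ p(2) = (1-p)(4) ⇒ p = 2/3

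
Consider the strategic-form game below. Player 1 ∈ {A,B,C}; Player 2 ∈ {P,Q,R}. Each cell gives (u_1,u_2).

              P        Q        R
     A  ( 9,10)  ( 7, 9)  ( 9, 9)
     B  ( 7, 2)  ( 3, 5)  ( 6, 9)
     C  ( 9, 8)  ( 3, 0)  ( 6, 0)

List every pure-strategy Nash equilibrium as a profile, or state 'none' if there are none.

(A,P): NE
(A,Q): not NE [P2→P gives 10>9]
(A,R): not NE [P2→P gives 10>9]
(B,P): not NE [P1→C gives 9>7; P2→R gives 9>2]
(B,Q): not NE [P1→A gives 7>3; P2→R gives 9>5]
(B,R): not NE [P1→A gives 9>6]
(C,P): NE
(C,Q): not NE [P1→A gives 7>3; P2→P gives 8>0]
(C,R): not NE [P1→A gives 9>6; P2→P gives 8>0]

PSNE = {(A,P), (C,P)}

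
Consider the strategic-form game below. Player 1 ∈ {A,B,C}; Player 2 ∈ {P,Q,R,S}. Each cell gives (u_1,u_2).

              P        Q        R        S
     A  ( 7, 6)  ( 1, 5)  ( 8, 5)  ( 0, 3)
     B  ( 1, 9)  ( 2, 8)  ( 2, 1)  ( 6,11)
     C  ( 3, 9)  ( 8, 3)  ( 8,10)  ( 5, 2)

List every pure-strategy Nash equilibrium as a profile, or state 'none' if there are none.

PSNE = {(A,P), (B,S), (C,R)}

(A,P): NE
(A,Q): not NE [P1→C gives 8>1; P2→P gives 6>5]
(A,R): not NE [P2→P gives 6>5]
(A,S): not NE [P1→B gives 6>0; P2→P gives 6>3]
(B,P): not NE [P1→A gives 7>1; P2→S gives 11>9]
(B,Q): not NE [P1→C gives 8>2; P2→S gives 11>8]
(B,R): not NE [P1→C gives 8>2; P2→S gives 11>1]
(B,S): NE
(C,P): not NE [P1→A gives 7>3; P2→R gives 10>9]
(C,Q): not NE [P2→R gives 10>3]
(C,R): NE
(C,S): not NE [P1→B gives 6>5; P2→R gives 10>2]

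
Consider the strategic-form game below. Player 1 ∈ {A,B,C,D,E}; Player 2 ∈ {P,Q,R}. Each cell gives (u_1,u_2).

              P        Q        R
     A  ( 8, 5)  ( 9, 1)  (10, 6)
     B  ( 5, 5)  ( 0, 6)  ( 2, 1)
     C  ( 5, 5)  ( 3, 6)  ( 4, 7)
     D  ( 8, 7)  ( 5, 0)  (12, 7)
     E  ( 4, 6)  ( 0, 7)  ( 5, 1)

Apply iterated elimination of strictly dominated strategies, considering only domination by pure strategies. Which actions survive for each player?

Remaining: P1:{A,D} P2:{P,R}

P1 drop B (A beats it: P:8>5 Q:9>0 R:10>2)
P1 drop C (A beats it: P:8>5 Q:9>3 R:10>4)
P1 drop E (A beats it: P:8>4 Q:9>0 R:10>5)
P2 drop Q (P beats it: A:5>1 D:7>0)
P1→{A,D} P2→{P,R}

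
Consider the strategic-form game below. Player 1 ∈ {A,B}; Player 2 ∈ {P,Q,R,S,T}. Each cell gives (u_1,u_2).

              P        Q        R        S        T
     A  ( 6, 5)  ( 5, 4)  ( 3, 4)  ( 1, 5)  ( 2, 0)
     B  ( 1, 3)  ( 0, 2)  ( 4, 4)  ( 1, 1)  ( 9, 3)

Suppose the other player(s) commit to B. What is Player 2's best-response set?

P2 best: {R}

u_2(P vs B) = 3
u_2(Q vs B) = 2
u_2(R vs B) = 4
u_2(S vs B) = 1
u_2(T vs B) = 3
max payoff 4 at {R}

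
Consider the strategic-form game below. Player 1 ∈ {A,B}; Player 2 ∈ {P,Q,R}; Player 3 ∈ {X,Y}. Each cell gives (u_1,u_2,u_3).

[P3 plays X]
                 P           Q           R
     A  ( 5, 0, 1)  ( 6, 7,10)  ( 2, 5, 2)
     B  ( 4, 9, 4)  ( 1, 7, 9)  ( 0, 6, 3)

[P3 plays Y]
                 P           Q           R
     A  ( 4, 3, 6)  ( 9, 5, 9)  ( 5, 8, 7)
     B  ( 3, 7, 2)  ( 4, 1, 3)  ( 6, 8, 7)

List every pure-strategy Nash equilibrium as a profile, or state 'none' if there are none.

PSNE = {(A,Q,X), (B,R,Y)}

(A,P,X): not NE [P2→Q gives 7>0; P3→Y gives 6>1]
(A,P,Y): not NE [P2→R gives 8>3]
(A,Q,X): NE
(A,Q,Y): not NE [P2→R gives 8>5; P3→X gives 10>9]
(A,R,X): not NE [P2→Q gives 7>5; P3→Y gives 7>2]
(A,R,Y): not NE [P1→B gives 6>5]
(B,P,X): not NE [P1→A gives 5>4]
(B,P,Y): not NE [P1→A gives 4>3; P2→R gives 8>7; P3→X gives 4>2]
(B,Q,X): not NE [P1→A gives 6>1; P2→P gives 9>7]
(B,Q,Y): not NE [P1→A gives 9>4; P2→R gives 8>1; P3→X gives 9>3]
(B,R,X): not NE [P1→A gives 2>0; P2→P gives 9>6; P3→Y gives 7>3]
(B,R,Y): NE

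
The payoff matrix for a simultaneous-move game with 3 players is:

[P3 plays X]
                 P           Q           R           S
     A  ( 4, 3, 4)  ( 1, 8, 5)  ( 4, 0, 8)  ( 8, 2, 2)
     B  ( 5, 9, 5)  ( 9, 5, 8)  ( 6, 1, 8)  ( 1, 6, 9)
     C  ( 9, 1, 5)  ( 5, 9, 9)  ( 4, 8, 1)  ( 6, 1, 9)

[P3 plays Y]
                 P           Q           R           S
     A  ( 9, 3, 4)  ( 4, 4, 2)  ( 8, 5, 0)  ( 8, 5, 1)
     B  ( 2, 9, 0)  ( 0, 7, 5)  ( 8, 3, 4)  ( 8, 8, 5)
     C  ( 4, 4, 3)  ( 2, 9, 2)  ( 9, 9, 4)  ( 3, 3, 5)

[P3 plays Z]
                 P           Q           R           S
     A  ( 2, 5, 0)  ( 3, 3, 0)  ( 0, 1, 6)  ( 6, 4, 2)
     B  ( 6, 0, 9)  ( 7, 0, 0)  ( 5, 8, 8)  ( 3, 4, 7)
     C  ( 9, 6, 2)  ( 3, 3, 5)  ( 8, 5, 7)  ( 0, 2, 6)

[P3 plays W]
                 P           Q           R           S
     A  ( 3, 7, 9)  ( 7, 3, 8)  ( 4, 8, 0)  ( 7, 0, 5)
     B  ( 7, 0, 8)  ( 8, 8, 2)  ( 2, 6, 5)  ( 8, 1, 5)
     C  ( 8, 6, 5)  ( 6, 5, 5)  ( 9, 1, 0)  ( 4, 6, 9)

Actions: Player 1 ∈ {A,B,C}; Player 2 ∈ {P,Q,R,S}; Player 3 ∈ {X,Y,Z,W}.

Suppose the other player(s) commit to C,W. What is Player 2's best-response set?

u_2(P vs C,W) = 6
u_2(Q vs C,W) = 5
u_2(R vs C,W) = 1
u_2(S vs C,W) = 6
max payoff 6 at {P,S}

argmax u_2 = {P,S}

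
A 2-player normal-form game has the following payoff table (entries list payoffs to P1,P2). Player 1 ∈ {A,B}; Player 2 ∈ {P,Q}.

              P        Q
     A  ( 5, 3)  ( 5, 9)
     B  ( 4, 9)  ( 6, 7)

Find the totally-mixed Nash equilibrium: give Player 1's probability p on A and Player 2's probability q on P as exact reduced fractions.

P1 indiff ⇒ q·5+(1-q)·5 = q·4+(1-q)·6 ⇒ q(1) = (1-q)(1) ⇒ q = 1/2
P2 indiff ⇒ p·3+(1-p)·9 = p·9+(1-p)·7 ⇒ p(-6) = (1-p)(-2) ⇒ p = 1/4

(p,q) = (1/4, 1/2)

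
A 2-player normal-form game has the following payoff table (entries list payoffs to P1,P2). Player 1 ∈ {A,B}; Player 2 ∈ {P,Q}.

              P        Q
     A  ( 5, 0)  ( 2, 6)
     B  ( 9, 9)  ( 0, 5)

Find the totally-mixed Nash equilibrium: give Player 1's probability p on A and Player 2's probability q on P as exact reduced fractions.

(p,q) = (2/5, 1/3)

P1 indiff ⇒ q·5+(1-q)·2 = q·9+(1-q)·0 ⇒ q(-4) = (1-q)(-2) ⇒ q = 1/3
P2 indiff ⇒ p·0+(1-p)·9 = p·6+(1-p)·5 ⇒ p(-6) = (1-p)(-4) ⇒ p = 2/5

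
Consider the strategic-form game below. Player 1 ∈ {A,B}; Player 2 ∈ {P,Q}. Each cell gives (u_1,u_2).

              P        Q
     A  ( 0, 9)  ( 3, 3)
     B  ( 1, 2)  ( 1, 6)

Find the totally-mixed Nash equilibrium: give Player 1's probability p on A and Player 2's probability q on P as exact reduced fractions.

P1 indiff ⇒ q·0+(1-q)·3 = q·1+(1-q)·1 ⇒ q(-1) = (1-q)(-2) ⇒ q = 2/3
P2 indiff ⇒ p·9+(1-p)·2 = p·3+(1-p)·6 ⇒ p(6) = (1-p)(4) ⇒ p = 2/5

(p,q) = (2/5, 2/3)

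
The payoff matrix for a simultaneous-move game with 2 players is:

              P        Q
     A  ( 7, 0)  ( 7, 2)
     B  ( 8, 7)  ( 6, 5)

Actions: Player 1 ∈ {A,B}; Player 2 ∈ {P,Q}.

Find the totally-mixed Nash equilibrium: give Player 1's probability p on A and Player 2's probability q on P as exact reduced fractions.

(p,q) = (1/2, 1/2)

P1 indiff ⇒ q·7+(1-q)·7 = q·8+(1-q)·6 ⇒ q(-1) = (1-q)(-1) ⇒ q = 1/2
P2 indiff ⇒ p·0+(1-p)·7 = p·2+(1-p)·5 ⇒ p(-2) = (1-p)(-2) ⇒ p = 1/2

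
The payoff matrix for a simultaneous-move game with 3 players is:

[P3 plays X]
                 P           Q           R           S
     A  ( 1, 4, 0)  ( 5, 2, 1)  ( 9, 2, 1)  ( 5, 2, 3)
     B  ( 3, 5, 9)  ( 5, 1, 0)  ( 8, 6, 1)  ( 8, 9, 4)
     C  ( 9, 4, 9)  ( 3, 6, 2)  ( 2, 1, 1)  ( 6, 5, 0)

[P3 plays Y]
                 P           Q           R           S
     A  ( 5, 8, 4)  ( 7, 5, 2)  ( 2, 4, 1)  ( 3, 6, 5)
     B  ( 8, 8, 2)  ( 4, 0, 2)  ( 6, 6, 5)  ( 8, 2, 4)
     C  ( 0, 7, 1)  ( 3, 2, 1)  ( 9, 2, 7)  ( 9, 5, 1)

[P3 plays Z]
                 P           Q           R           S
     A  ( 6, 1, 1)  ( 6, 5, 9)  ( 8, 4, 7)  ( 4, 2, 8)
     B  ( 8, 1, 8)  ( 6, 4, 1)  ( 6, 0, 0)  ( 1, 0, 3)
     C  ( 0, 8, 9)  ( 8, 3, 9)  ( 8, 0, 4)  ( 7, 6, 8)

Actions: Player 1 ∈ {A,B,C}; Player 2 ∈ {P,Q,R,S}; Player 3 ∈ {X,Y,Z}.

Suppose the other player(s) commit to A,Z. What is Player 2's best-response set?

BR_2 = {Q}

u_2(P vs A,Z) = 1
u_2(Q vs A,Z) = 5
u_2(R vs A,Z) = 4
u_2(S vs A,Z) = 2
max payoff 5 at {Q}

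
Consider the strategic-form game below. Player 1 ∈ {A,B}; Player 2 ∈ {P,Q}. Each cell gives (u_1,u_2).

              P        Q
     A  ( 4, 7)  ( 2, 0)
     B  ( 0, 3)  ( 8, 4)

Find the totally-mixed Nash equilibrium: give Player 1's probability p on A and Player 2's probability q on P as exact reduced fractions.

P1 indiff ⇒ q·4+(1-q)·2 = q·0+(1-q)·8 ⇒ q(4) = (1-q)(6) ⇒ q = 3/5
P2 indiff ⇒ p·7+(1-p)·3 = p·0+(1-p)·4 ⇒ p(7) = (1-p)(1) ⇒ p = 1/8

(p,q) = (1/8, 3/5)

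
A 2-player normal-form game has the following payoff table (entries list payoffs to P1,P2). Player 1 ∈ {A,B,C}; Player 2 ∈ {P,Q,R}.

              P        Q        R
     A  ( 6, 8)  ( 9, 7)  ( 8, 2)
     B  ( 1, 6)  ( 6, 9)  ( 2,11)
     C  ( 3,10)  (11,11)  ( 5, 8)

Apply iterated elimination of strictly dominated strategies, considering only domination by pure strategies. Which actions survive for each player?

P1 drop B (A beats it: P:6>1 Q:9>6 R:8>2)
P2 drop R (P beats it: A:8>2 C:10>8)
P1→{A,C} P2→{P,Q}

Survivors P1:{A,C} P2:{P,Q}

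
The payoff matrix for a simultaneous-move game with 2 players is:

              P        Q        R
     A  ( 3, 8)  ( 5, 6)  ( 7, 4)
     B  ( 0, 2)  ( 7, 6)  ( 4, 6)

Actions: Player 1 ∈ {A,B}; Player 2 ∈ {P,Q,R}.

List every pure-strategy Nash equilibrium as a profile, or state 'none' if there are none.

NE set: (A,P), (B,Q)

(A,P): NE
(A,Q): not NE [P1→B gives 7>5; P2→P gives 8>6]
(A,R): not NE [P2→P gives 8>4]
(B,P): not NE [P1→A gives 3>0; P2→R gives 6>2]
(B,Q): NE
(B,R): not NE [P1→A gives 7>4]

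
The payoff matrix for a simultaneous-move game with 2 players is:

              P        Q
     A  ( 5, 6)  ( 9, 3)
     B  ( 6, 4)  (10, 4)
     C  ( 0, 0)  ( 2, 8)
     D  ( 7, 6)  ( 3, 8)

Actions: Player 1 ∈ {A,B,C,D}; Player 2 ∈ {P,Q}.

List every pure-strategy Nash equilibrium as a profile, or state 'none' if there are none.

(A,P): not NE [P1→D gives 7>5]
(A,Q): not NE [P1→B gives 10>9; P2→P gives 6>3]
(B,P): not NE [P1→D gives 7>6]
(B,Q): NE
(C,P): not NE [P1→D gives 7>0; P2→Q gives 8>0]
(C,Q): not NE [P1→B gives 10>2]
(D,P): not NE [P2→Q gives 8>6]
(D,Q): not NE [P1→B gives 10>3]

Nash profiles: (B,Q)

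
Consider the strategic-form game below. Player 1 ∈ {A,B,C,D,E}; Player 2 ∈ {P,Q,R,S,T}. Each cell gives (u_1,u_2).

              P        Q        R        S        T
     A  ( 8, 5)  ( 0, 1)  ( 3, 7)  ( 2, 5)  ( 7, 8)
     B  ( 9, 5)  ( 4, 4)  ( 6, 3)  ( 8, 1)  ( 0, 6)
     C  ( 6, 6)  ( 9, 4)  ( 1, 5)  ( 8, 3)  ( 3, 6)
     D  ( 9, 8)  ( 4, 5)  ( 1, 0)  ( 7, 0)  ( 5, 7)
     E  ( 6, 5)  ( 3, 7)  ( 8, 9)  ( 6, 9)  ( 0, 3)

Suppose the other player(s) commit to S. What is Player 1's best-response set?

BR_1 = {B,C}

u_1(A vs S) = 2
u_1(B vs S) = 8
u_1(C vs S) = 8
u_1(D vs S) = 7
u_1(E vs S) = 6
max payoff 8 at {B,C}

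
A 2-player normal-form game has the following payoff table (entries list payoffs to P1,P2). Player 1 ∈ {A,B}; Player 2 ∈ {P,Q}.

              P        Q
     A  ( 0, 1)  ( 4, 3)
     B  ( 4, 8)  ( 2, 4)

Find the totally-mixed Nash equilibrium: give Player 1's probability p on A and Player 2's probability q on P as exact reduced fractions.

(p,q) = (2/3, 1/3)

P1 indiff ⇒ q·0+(1-q)·4 = q·4+(1-q)·2 ⇒ q(-4) = (1-q)(-2) ⇒ q = 1/3
P2 indiff ⇒ p·1+(1-p)·8 = p·3+(1-p)·4 ⇒ p(-2) = (1-p)(-4) ⇒ p = 2/3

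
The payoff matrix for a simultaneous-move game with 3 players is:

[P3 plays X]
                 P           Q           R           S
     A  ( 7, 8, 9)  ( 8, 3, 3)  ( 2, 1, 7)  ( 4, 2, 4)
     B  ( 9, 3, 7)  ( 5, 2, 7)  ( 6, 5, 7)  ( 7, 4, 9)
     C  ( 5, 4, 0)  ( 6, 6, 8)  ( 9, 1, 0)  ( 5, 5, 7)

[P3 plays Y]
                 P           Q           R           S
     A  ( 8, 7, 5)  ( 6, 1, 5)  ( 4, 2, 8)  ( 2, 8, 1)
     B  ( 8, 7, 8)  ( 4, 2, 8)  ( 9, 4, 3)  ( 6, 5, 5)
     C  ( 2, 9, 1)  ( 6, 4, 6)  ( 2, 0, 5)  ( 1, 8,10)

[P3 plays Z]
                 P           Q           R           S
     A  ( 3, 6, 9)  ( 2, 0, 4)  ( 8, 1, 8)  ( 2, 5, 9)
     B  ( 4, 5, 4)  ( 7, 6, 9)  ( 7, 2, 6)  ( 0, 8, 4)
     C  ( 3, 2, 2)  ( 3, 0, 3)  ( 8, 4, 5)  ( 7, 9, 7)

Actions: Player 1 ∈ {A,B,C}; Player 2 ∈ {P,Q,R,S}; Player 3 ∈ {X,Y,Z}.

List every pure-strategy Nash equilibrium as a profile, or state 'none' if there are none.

(A,P,X): not NE [P1→B gives 9>7]
(A,P,Y): not NE [P2→S gives 8>7; P3→Z gives 9>5]
(A,P,Z): not NE [P1→B gives 4>3]
(A,Q,X): not NE [P2→P gives 8>3; P3→Y gives 5>3]
(A,Q,Y): not NE [P2→S gives 8>1]
(A,Q,Z): not NE [P1→B gives 7>2; P2→P gives 6>0; P3→Y gives 5>4]
(A,R,X): not NE [P1→C gives 9>2; P2→P gives 8>1; P3→Z gives 8>7]
(A,R,Y): not NE [P1→B gives 9>4; P2→S gives 8>2]
(A,R,Z): not NE [P2→P gives 6>1]
(A,S,X): not NE [P1→B gives 7>4; P2→P gives 8>2; P3→Z gives 9>4]
(A,S,Y): not NE [P1→B gives 6>2; P3→Z gives 9>1]
(A,S,Z): not NE [P1→C gives 7>2; P2→P gives 6>5]
(B,P,X): not NE [P2→R gives 5>3; P3→Y gives 8>7]
(B,P,Y): NE
(B,P,Z): not NE [P2→S gives 8>5; P3→Y gives 8>4]
(B,Q,X): not NE [P1→A gives 8>5; P2→R gives 5>2; P3→Z gives 9>7]
(B,Q,Y): not NE [P1→C gives 6>4; P2→P gives 7>2; P3→Z gives 9>8]
(B,Q,Z): not NE [P2→S gives 8>6]
(B,R,X): not NE [P1→C gives 9>6]
(B,R,Y): not NE [P2→P gives 7>4; P3→X gives 7>3]
(B,R,Z): not NE [P1→C gives 8>7; P2→S gives 8>2; P3→X gives 7>6]
(B,S,X): not NE [P2→R gives 5>4]
(B,S,Y): not NE [P2→P gives 7>5; P3→X gives 9>5]
(B,S,Z): not NE [P1→C gives 7>0; P3→X gives 9>4]
(C,P,X): not NE [P1→B gives 9>5; P2→Q gives 6>4; P3→Z gives 2>0]
(C,P,Y): not NE [P1→B gives 8>2; P3→Z gives 2>1]
(C,P,Z): not NE [P1→B gives 4>3; P2→S gives 9>2]
(C,Q,X): not NE [P1→A gives 8>6]
(C,Q,Y): not NE [P2→P gives 9>4; P3→X gives 8>6]
(C,Q,Z): not NE [P1→B gives 7>3; P2→S gives 9>0; P3→X gives 8>3]
(C,R,X): not NE [P2→Q gives 6>1; P3→Z gives 5>0]
(C,R,Y): not NE [P1→B gives 9>2; P2→P gives 9>0]
(C,R,Z): not NE [P2→S gives 9>4]
(C,S,X): not NE [P1→B gives 7>5; P2→Q gives 6>5; P3→Y gives 10>7]
(C,S,Y): not NE [P1→B gives 6>1; P2→P gives 9>8]
(C,S,Z): not NE [P3→Y gives 10>7]

NE set: (B,P,Y)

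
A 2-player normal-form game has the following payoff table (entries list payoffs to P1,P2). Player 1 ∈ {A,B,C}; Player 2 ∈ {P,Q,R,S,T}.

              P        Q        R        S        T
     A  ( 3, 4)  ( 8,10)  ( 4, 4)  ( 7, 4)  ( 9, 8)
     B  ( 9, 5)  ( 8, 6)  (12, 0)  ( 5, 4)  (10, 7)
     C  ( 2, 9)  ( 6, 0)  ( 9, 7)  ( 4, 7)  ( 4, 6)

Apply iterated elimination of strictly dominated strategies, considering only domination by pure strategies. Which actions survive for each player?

P1 drop C (B beats it: P:9>2 Q:8>6 R:12>9 S:5>4 T:10>4)
P2 drop P (Q beats it: A:10>4 B:6>5)
P2 drop R (Q beats it: A:10>4 B:6>0)
P2 drop S (Q beats it: A:10>4 B:6>4)
P1→{A,B} P2→{Q,T}

IESDS → P1:{A,B} P2:{Q,T}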